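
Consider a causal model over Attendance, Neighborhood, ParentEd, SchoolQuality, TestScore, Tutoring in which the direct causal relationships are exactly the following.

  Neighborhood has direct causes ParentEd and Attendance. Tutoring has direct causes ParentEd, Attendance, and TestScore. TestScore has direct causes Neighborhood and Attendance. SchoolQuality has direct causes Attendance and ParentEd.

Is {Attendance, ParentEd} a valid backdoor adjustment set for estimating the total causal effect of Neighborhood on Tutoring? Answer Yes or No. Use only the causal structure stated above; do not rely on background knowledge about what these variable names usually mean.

Backdoor paths from Neighborhood to Tutoring (paths whose first edge points into Neighborhood):
  P1: Neighborhood <- ParentEd -> Tutoring
  P2: Neighborhood <- ParentEd -> SchoolQuality <- Attendance -> TestScore -> Tutoring
  P3: Neighborhood <- ParentEd -> SchoolQuality <- Attendance -> Tutoring
  P4: Neighborhood <- Attendance -> TestScore -> Tutoring
  P5: Neighborhood <- Attendance -> Tutoring
  P6: Neighborhood <- Attendance -> SchoolQuality <- ParentEd -> Tutoring
Condition 1 (no descendant of Neighborhood in the set): holds — descendants of Neighborhood are {TestScore, Tutoring}; none are in {Attendance, ParentEd}.
Condition 2 (every backdoor path blocked by {Attendance, ParentEd}):
  P1: blocked at fork node ParentEd ∈ conditioning set.
  P2: blocked at fork node ParentEd ∈ conditioning set.
  P3: blocked at fork node ParentEd ∈ conditioning set.
  P4: blocked at fork node Attendance ∈ conditioning set.
  P5: blocked at fork node Attendance ∈ conditioning set.
  P6: blocked at fork node Attendance ∈ conditioning set.
{Attendance, ParentEd} satisfies the backdoor criterion.

Yes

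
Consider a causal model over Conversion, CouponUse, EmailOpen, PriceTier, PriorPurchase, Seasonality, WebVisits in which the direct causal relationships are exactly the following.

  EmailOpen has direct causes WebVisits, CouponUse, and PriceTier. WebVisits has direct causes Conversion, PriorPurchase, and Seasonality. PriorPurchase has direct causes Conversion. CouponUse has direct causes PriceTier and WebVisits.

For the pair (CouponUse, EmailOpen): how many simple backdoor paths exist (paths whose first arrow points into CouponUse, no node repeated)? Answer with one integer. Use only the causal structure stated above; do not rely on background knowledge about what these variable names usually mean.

A backdoor path from CouponUse to EmailOpen is any simple undirected path whose first edge points into CouponUse (i.e. leaves CouponUse via a parent).
Parents of CouponUse: {PriceTier, WebVisits}.
Enumerating:
  P1: CouponUse <- PriceTier -> EmailOpen
  P2: CouponUse <- WebVisits -> EmailOpen
That exhausts the simple backdoor paths. Count: 2.

2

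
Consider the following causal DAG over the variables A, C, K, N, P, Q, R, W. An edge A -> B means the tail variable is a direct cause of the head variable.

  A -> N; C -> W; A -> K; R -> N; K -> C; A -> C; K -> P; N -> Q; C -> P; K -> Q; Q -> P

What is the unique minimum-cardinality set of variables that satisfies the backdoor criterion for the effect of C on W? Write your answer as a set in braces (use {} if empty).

{}

Variables eligible for adjustment (non-descendants of C, excluding C and W): {A, K, N, Q, R}.
Backdoor paths from C to W:
  (none)
With no backdoor paths the empty set already satisfies the criterion, and it is trivially minimal.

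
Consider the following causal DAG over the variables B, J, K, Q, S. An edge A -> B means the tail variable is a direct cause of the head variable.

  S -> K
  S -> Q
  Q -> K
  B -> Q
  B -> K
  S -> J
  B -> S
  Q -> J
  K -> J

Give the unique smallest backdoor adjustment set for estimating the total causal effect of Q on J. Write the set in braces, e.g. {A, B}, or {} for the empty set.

{B, S}

Variables eligible for adjustment (non-descendants of Q, excluding Q and J): {B, S}.
Backdoor paths from Q to J:
  P1: Q <- B -> S -> K -> J
  P2: Q <- B -> S -> J
  P3: Q <- B -> K <- S -> J
  P4: Q <- B -> K -> J
  P5: Q <- S <- B -> K -> J
  P6: Q <- S -> K -> J
  P7: Q <- S -> J
The empty set is not sufficient: P1 (Q <- B -> S -> K -> J) has no collider blocking it and no conditioned non-collider, so it is open.
Try {B, S}:
  P1: blocked at fork node B ∈ conditioning set.
  P2: blocked at fork node B ∈ conditioning set.
  P3: blocked at fork node B ∈ conditioning set.
  P4: blocked at fork node B ∈ conditioning set.
  P5: blocked at chain node S ∈ conditioning set.
  P6: blocked at fork node S ∈ conditioning set.
  P7: blocked at fork node S ∈ conditioning set.
{B, S} contains no descendant of Q and blocks every backdoor path.
Every element of {B, S} is needed (dropping B leaves P4 open; dropping S leaves P6 open), so no proper subset is valid.
Among all size-2 subsets of the eligible variables, only {B, S} blocks every backdoor path, so it is the unique smallest valid adjustment set.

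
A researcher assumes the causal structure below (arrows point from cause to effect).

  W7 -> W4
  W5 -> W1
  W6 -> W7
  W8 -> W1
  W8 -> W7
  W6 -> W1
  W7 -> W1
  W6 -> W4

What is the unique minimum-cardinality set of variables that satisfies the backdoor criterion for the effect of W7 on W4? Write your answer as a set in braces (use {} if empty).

{W6}

Variables eligible for adjustment (non-descendants of W7, excluding W7 and W4): {W5, W6, W8}.
Backdoor paths from W7 to W4:
  P1: W7 <- W6 -> W4
  P2: W7 <- W8 -> W1 <- W6 -> W4
The empty set is not sufficient: P1 (W7 <- W6 -> W4) has no collider blocking it and no conditioned non-collider, so it is open.
Try {W6}:
  P1: blocked at fork node W6 ∈ conditioning set.
  P2: blocked at collider W1 (neither it nor any descendant is in the conditioning set).
{W6} contains no descendant of W7 and blocks every backdoor path.
No other singleton works — e.g. {W5} leaves P1 open — so {W6} is the unique smallest valid adjustment set.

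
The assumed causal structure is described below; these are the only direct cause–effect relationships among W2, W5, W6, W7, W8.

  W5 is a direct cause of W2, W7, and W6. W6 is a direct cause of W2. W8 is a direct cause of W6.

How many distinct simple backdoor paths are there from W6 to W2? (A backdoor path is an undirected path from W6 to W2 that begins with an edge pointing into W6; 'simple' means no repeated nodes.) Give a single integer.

1

A backdoor path from W6 to W2 is any simple undirected path whose first edge points into W6 (i.e. leaves W6 via a parent).
Parents of W6: {W5, W8}.
Enumerating:
  P1: W6 <- W5 -> W2
That exhausts the simple backdoor paths. Count: 1.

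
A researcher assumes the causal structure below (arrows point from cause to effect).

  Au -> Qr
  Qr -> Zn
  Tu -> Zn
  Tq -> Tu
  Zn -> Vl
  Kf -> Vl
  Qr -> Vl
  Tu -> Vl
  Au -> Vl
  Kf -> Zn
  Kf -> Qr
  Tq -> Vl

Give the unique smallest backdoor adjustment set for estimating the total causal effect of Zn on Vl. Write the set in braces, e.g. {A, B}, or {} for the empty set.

Variables eligible for adjustment (non-descendants of Zn, excluding Zn and Vl): {Au, Kf, Qr, Tq, Tu}.
Backdoor paths from Zn to Vl:
  P1: Zn <- Kf -> Qr <- Au -> Vl
  P2: Zn <- Kf -> Qr -> Vl
  P3: Zn <- Kf -> Vl
  P4: Zn <- Qr <- Au -> Vl
  P5: Zn <- Qr <- Kf -> Vl
  P6: Zn <- Qr -> Vl
  P7: Zn <- Tu <- Tq -> Vl
  P8: Zn <- Tu -> Vl
The empty set is not sufficient: P2 (Zn <- Kf -> Qr -> Vl) has no collider blocking it and no conditioned non-collider, so it is open.
Try {Kf, Qr, Tu}:
  P1: blocked at fork node Kf ∈ conditioning set.
  P2: blocked at fork node Kf ∈ conditioning set.
  P3: blocked at fork node Kf ∈ conditioning set.
  P4: blocked at chain node Qr ∈ conditioning set.
  P5: blocked at chain node Qr ∈ conditioning set.
  P6: blocked at fork node Qr ∈ conditioning set.
  P7: blocked at chain node Tu ∈ conditioning set.
  P8: blocked at fork node Tu ∈ conditioning set.
{Kf, Qr, Tu} contains no descendant of Zn and blocks every backdoor path.
Every element of {Kf, Qr, Tu} is needed (dropping Kf leaves P1 open; dropping Qr leaves P4 open; dropping Tu leaves P7 open), so no proper subset is valid.
Among all size-3 subsets of the eligible variables, only {Kf, Qr, Tu} blocks every backdoor path, so it is the unique smallest valid adjustment set.

{Kf, Qr, Tu}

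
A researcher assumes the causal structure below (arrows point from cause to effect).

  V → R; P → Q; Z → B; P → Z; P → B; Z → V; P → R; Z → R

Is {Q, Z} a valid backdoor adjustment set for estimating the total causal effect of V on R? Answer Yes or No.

Yes

Backdoor paths from V to R (paths whose first edge points into V):
  P1: V <- Z <- P -> R
  P2: V <- Z -> R
  P3: V <- Z -> B <- P -> R
Condition 1 (no descendant of V in the set): holds — descendants of V are {R}; none are in {Q, Z}.
Condition 2 (every backdoor path blocked by {Q, Z}):
  P1: blocked at chain node Z ∈ conditioning set.
  P2: blocked at fork node Z ∈ conditioning set.
  P3: blocked at fork node Z ∈ conditioning set.
{Q, Z} satisfies the backdoor criterion.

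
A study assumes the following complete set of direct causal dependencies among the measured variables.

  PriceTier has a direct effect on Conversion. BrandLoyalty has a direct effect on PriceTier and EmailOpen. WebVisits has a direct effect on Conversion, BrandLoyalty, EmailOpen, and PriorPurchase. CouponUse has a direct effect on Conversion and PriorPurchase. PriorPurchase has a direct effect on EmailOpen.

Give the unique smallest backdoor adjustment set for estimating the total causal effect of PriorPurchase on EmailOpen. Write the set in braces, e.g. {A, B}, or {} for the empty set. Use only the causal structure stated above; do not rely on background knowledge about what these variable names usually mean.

Variables eligible for adjustment (non-descendants of PriorPurchase, excluding PriorPurchase and EmailOpen): {BrandLoyalty, Conversion, CouponUse, PriceTier, WebVisits}.
Backdoor paths from PriorPurchase to EmailOpen:
  P1: PriorPurchase <- WebVisits -> BrandLoyalty -> EmailOpen
  P2: PriorPurchase <- WebVisits -> EmailOpen
  P3: PriorPurchase <- WebVisits -> Conversion <- PriceTier <- BrandLoyalty -> EmailOpen
  P4: PriorPurchase <- CouponUse -> Conversion <- WebVisits -> BrandLoyalty -> EmailOpen
  P5: PriorPurchase <- CouponUse -> Conversion <- WebVisits -> EmailOpen
  P6: PriorPurchase <- CouponUse -> Conversion <- PriceTier <- BrandLoyalty <- WebVisits -> EmailOpen
  P7: PriorPurchase <- CouponUse -> Conversion <- PriceTier <- BrandLoyalty -> EmailOpen
The empty set is not sufficient: P1 (PriorPurchase <- WebVisits -> BrandLoyalty -> EmailOpen) has no collider blocking it and no conditioned non-collider, so it is open.
Try {WebVisits}:
  P1: blocked at fork node WebVisits ∈ conditioning set.
  P2: blocked at fork node WebVisits ∈ conditioning set.
  P3: blocked at fork node WebVisits ∈ conditioning set.
  P4: blocked at collider Conversion (neither it nor any descendant is in the conditioning set).
  P5: blocked at collider Conversion (neither it nor any descendant is in the conditioning set).
  P6: blocked at collider Conversion (neither it nor any descendant is in the conditioning set).
  P7: blocked at collider Conversion (neither it nor any descendant is in the conditioning set).
{WebVisits} contains no descendant of PriorPurchase and blocks every backdoor path.
No other singleton works — e.g. {CouponUse} leaves P1 open — so {WebVisits} is the unique smallest valid adjustment set.

{WebVisits}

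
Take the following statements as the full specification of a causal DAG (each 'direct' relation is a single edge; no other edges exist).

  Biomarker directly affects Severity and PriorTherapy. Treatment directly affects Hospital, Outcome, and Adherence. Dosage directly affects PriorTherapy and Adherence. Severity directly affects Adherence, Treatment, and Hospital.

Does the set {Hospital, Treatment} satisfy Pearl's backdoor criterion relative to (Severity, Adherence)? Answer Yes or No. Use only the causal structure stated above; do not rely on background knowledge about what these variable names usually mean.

Backdoor paths from Severity to Adherence (paths whose first edge points into Severity):
  P1: Severity <- Biomarker -> PriorTherapy <- Dosage -> Adherence
Condition 1 (no descendant of Severity in the set): FAILS — Hospital and Treatment are descendants of Severity.
Condition 2 (every backdoor path blocked by {Hospital, Treatment}):
  P1: blocked at collider PriorTherapy (neither it nor any descendant is in the conditioning set).
{Hospital, Treatment} does not satisfy the backdoor criterion.

No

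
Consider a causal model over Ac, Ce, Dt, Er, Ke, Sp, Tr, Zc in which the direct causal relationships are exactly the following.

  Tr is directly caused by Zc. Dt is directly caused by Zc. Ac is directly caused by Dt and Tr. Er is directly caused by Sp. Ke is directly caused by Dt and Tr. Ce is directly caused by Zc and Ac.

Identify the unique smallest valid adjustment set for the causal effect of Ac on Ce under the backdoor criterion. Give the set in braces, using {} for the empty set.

{Zc}

Variables eligible for adjustment (non-descendants of Ac, excluding Ac and Ce): {Dt, Er, Ke, Sp, Tr, Zc}.
Backdoor paths from Ac to Ce:
  P1: Ac <- Tr <- Zc -> Ce
  P2: Ac <- Tr -> Ke <- Dt <- Zc -> Ce
  P3: Ac <- Dt <- Zc -> Ce
  P4: Ac <- Dt -> Ke <- Tr <- Zc -> Ce
The empty set is not sufficient: P1 (Ac <- Tr <- Zc -> Ce) has no collider blocking it and no conditioned non-collider, so it is open.
Try {Zc}:
  P1: blocked at fork node Zc ∈ conditioning set.
  P2: blocked at collider Ke (neither it nor any descendant is in the conditioning set).
  P3: blocked at fork node Zc ∈ conditioning set.
  P4: blocked at collider Ke (neither it nor any descendant is in the conditioning set).
{Zc} contains no descendant of Ac and blocks every backdoor path.
No other singleton works — e.g. {Sp} leaves P1 open — so {Zc} is the unique smallest valid adjustment set.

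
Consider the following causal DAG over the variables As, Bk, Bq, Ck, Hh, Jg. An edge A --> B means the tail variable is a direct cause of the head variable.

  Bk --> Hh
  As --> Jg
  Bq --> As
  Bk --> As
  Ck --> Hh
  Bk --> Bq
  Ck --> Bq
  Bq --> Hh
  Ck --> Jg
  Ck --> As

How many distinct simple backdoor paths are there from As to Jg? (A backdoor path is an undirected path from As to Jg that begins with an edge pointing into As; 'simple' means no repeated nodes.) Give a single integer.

8

A backdoor path from As to Jg is any simple undirected path whose first edge points into As (i.e. leaves As via a parent).
Parents of As: {Bk, Bq, Ck}.
Enumerating:
  P1: As <- Bk -> Bq <- Ck -> Jg
  P2: As <- Bk -> Bq -> Hh <- Ck -> Jg
  P3: As <- Bk -> Hh <- Ck -> Jg
  P4: As <- Bk -> Hh <- Bq <- Ck -> Jg
  P5: As <- Ck -> Jg
  P6: As <- Bq <- Bk -> Hh <- Ck -> Jg
  P7: As <- Bq <- Ck -> Jg
  P8: As <- Bq -> Hh <- Ck -> Jg
That exhausts the simple backdoor paths. Count: 8.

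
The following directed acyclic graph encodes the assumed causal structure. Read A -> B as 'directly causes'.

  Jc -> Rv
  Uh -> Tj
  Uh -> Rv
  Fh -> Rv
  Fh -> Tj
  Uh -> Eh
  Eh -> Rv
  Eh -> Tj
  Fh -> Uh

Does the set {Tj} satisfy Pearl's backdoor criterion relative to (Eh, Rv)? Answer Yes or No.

No

Backdoor paths from Eh to Rv (paths whose first edge points into Eh):
  P1: Eh <- Uh <- Fh -> Rv
  P2: Eh <- Uh -> Tj <- Fh -> Rv
  P3: Eh <- Uh -> Rv
Condition 1 (no descendant of Eh in the set): FAILS — Tj is a descendant of Eh.
Condition 2 (every backdoor path blocked by {Tj}):
  P1: open — no interior node is in the conditioning set.
  P2: open — collider(s) Tj are conditioned on (or have a conditioned descendant) and no non-collider on the path is in the set.
  P3: open — no interior node is in the conditioning set.
{Tj} does not satisfy the backdoor criterion.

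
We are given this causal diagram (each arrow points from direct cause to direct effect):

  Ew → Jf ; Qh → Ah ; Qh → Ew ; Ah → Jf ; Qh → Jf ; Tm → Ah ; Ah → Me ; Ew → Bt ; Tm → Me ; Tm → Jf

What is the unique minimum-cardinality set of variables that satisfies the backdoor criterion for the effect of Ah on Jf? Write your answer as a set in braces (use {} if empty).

Variables eligible for adjustment (non-descendants of Ah, excluding Ah and Jf): {Bt, Ew, Qh, Tm}.
Backdoor paths from Ah to Jf:
  P1: Ah <- Tm -> Jf
  P2: Ah <- Qh -> Ew -> Jf
  P3: Ah <- Qh -> Jf
The empty set is not sufficient: P1 (Ah <- Tm -> Jf) has no collider blocking it and no conditioned non-collider, so it is open.
Try {Qh, Tm}:
  P1: blocked at fork node Tm ∈ conditioning set.
  P2: blocked at fork node Qh ∈ conditioning set.
  P3: blocked at fork node Qh ∈ conditioning set.
{Qh, Tm} contains no descendant of Ah and blocks every backdoor path.
Every element of {Qh, Tm} is needed (dropping Qh leaves P2 open; dropping Tm leaves P1 open), so no proper subset is valid.
Among all size-2 subsets of the eligible variables, only {Qh, Tm} blocks every backdoor path, so it is the unique smallest valid adjustment set.

{Qh, Tm}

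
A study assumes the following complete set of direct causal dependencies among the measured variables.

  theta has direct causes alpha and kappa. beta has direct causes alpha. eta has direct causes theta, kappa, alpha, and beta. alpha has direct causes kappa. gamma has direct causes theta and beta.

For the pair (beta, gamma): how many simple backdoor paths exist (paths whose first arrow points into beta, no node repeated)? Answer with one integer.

A backdoor path from beta to gamma is any simple undirected path whose first edge points into beta (i.e. leaves beta via a parent).
Parents of beta: {alpha}.
Enumerating:
  P1: beta <- alpha <- kappa -> theta -> gamma
  P2: beta <- alpha <- kappa -> eta <- theta -> gamma
  P3: beta <- alpha -> theta -> gamma
  P4: beta <- alpha -> eta <- kappa -> theta -> gamma
  P5: beta <- alpha -> eta <- theta -> gamma
That exhausts the simple backdoor paths. Count: 5.

5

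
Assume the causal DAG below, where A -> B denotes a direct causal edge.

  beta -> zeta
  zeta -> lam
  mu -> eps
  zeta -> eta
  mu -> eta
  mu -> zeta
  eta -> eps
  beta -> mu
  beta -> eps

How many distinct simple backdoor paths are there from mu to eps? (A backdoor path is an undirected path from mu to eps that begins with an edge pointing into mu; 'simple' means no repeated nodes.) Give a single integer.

2

A backdoor path from mu to eps is any simple undirected path whose first edge points into mu (i.e. leaves mu via a parent).
Parents of mu: {beta}.
Enumerating:
  P1: mu <- beta -> zeta -> eta -> eps
  P2: mu <- beta -> eps
That exhausts the simple backdoor paths. Count: 2.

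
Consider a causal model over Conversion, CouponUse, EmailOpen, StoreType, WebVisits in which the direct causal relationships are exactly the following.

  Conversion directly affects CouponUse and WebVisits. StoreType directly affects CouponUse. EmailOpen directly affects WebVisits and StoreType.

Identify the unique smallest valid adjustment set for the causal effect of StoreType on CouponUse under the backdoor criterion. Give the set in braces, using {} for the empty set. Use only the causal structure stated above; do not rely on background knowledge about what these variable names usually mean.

Variables eligible for adjustment (non-descendants of StoreType, excluding StoreType and CouponUse): {Conversion, EmailOpen, WebVisits}.
Backdoor paths from StoreType to CouponUse:
  P1: StoreType <- EmailOpen -> WebVisits <- Conversion -> CouponUse
Each backdoor path contains an unconditioned collider, so every path is already blocked with the empty conditioning set:
  P1: blocked at collider WebVisits (neither it nor any descendant is in the conditioning set).
The empty set is therefore the unique smallest valid set.

{}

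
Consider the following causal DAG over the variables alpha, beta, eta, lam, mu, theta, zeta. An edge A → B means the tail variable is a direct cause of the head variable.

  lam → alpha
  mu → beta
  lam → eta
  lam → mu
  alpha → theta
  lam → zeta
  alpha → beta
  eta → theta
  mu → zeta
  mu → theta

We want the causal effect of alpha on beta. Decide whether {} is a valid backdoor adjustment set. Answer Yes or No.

Backdoor paths from alpha to beta (paths whose first edge points into alpha):
  P1: alpha <- lam -> mu -> beta
  P2: alpha <- lam -> eta -> theta <- mu -> beta
  P3: alpha <- lam -> zeta <- mu -> beta
Condition 1 (no descendant of alpha in the set): holds — descendants of alpha are {beta, theta}; none are in {}.
Condition 2 (every backdoor path blocked by {}):
  P1: open — no interior node is in the conditioning set.
  P2: blocked at collider theta (neither it nor any descendant is in the conditioning set).
  P3: blocked at collider zeta (neither it nor any descendant is in the conditioning set).
{} does not satisfy the backdoor criterion.

No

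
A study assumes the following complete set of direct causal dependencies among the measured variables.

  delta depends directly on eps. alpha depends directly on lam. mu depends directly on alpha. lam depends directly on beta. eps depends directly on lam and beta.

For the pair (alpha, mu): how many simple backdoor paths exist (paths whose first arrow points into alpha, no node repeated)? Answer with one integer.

0

A backdoor path from alpha to mu is any simple undirected path whose first edge points into alpha (i.e. leaves alpha via a parent).
Parents of alpha: {lam}.
No simple path from any parent of alpha reaches mu without revisiting alpha, so there are no backdoor paths.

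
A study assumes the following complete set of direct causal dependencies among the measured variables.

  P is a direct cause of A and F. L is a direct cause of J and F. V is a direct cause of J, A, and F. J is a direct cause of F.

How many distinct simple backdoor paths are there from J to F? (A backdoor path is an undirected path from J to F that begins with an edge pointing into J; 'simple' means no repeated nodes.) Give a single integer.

A backdoor path from J to F is any simple undirected path whose first edge points into J (i.e. leaves J via a parent).
Parents of J: {L, V}.
Enumerating:
  P1: J <- V -> A <- P -> F
  P2: J <- V -> F
  P3: J <- L -> F
That exhausts the simple backdoor paths. Count: 3.

3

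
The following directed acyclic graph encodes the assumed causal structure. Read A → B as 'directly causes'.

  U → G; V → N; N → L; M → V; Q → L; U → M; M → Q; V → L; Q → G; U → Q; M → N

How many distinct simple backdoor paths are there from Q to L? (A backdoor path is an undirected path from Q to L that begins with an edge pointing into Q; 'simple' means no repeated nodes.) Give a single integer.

A backdoor path from Q to L is any simple undirected path whose first edge points into Q (i.e. leaves Q via a parent).
Parents of Q: {M, U}.
Enumerating:
  P1: Q <- U -> M -> V -> N -> L
  P2: Q <- U -> M -> V -> L
  P3: Q <- U -> M -> N <- V -> L
  P4: Q <- U -> M -> N -> L
  P5: Q <- M -> V -> N -> L
  P6: Q <- M -> V -> L
  P7: Q <- M -> N <- V -> L
  P8: Q <- M -> N -> L
That exhausts the simple backdoor paths. Count: 8.

8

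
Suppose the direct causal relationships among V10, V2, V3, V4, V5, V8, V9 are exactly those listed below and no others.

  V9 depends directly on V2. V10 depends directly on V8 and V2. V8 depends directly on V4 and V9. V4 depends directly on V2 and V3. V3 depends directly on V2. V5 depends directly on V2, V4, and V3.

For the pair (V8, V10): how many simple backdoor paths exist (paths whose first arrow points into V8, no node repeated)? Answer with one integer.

A backdoor path from V8 to V10 is any simple undirected path whose first edge points into V8 (i.e. leaves V8 via a parent).
Parents of V8: {V4, V9}.
Enumerating:
  P1: V8 <- V9 <- V2 -> V10
  P2: V8 <- V4 <- V2 -> V10
  P3: V8 <- V4 <- V3 <- V2 -> V10
  P4: V8 <- V4 <- V3 -> V5 <- V2 -> V10
  P5: V8 <- V4 -> V5 <- V2 -> V10
  P6: V8 <- V4 -> V5 <- V3 <- V2 -> V10
That exhausts the simple backdoor paths. Count: 6.

6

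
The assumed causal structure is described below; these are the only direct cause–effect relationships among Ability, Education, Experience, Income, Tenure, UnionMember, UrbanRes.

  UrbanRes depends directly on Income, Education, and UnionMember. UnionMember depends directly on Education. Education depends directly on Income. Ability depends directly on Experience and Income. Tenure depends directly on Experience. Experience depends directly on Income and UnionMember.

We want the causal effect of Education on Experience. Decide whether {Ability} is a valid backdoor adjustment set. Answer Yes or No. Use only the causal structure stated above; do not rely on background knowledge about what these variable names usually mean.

No

Backdoor paths from Education to Experience (paths whose first edge points into Education):
  P1: Education <- Income -> Experience
  P2: Education <- Income -> UrbanRes <- UnionMember -> Experience
  P3: Education <- Income -> Ability <- Experience
Condition 1 (no descendant of Education in the set): FAILS — Ability is a descendant of Education.
Condition 2 (every backdoor path blocked by {Ability}):
  P1: open — no interior node is in the conditioning set.
  P2: blocked at collider UrbanRes (neither it nor any descendant is in the conditioning set).
  P3: open — collider(s) Ability are conditioned on (or have a conditioned descendant) and no non-collider on the path is in the set.
{Ability} does not satisfy the backdoor criterion.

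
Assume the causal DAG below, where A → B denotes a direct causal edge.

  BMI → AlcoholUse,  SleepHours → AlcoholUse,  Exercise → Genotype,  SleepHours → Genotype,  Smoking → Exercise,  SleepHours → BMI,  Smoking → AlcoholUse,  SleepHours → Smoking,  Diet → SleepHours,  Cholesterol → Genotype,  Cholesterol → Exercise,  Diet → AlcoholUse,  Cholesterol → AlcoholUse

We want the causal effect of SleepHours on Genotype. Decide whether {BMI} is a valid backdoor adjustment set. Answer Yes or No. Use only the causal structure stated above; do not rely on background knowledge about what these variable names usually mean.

Backdoor paths from SleepHours to Genotype (paths whose first edge points into SleepHours):
  P1: SleepHours <- Diet -> AlcoholUse <- Cholesterol -> Exercise -> Genotype
  P2: SleepHours <- Diet -> AlcoholUse <- Cholesterol -> Genotype
  P3: SleepHours <- Diet -> AlcoholUse <- Smoking -> Exercise <- Cholesterol -> Genotype
  P4: SleepHours <- Diet -> AlcoholUse <- Smoking -> Exercise -> Genotype
Condition 1 (no descendant of SleepHours in the set): FAILS — BMI is a descendant of SleepHours.
Condition 2 (every backdoor path blocked by {BMI}):
  P1: blocked at collider AlcoholUse (neither it nor any descendant is in the conditioning set).
  P2: blocked at collider AlcoholUse (neither it nor any descendant is in the conditioning set).
  P3: blocked at collider AlcoholUse (neither it nor any descendant is in the conditioning set).
  P4: blocked at collider AlcoholUse (neither it nor any descendant is in the conditioning set).
{BMI} does not satisfy the backdoor criterion.

No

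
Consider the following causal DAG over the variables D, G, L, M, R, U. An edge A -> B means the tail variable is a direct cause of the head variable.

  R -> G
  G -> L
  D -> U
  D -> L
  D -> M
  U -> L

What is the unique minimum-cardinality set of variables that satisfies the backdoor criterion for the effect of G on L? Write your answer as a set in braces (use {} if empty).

{}

Variables eligible for adjustment (non-descendants of G, excluding G and L): {D, M, R, U}.
Backdoor paths from G to L:
  (none)
With no backdoor paths the empty set already satisfies the criterion, and it is trivially minimal.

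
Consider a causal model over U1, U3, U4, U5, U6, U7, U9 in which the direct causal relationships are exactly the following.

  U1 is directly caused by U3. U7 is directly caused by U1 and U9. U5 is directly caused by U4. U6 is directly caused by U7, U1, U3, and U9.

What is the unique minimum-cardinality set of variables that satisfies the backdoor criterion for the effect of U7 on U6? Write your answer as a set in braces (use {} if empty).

Variables eligible for adjustment (non-descendants of U7, excluding U7 and U6): {U1, U3, U4, U5, U9}.
Backdoor paths from U7 to U6:
  P1: U7 <- U9 -> U6
  P2: U7 <- U1 <- U3 -> U6
  P3: U7 <- U1 -> U6
The empty set is not sufficient: P1 (U7 <- U9 -> U6) has no collider blocking it and no conditioned non-collider, so it is open.
Try {U1, U9}:
  P1: blocked at fork node U9 ∈ conditioning set.
  P2: blocked at chain node U1 ∈ conditioning set.
  P3: blocked at fork node U1 ∈ conditioning set.
{U1, U9} contains no descendant of U7 and blocks every backdoor path.
Every element of {U1, U9} is needed (dropping U1 leaves P2 open; dropping U9 leaves P1 open), so no proper subset is valid.
Among all size-2 subsets of the eligible variables, only {U1, U9} blocks every backdoor path, so it is the unique smallest valid adjustment set.

{U1, U9}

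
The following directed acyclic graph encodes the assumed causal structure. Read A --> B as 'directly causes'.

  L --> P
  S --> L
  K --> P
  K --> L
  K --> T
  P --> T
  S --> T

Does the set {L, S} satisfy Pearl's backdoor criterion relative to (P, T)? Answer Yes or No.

Backdoor paths from P to T (paths whose first edge points into P):
  P1: P <- K -> L <- S -> T
  P2: P <- K -> T
  P3: P <- L <- K -> T
  P4: P <- L <- S -> T
Condition 1 (no descendant of P in the set): holds — descendants of P are {T}; none are in {L, S}.
Condition 2 (every backdoor path blocked by {L, S}):
  P1: blocked at fork node S ∈ conditioning set.
  P2: open — no interior node is in the conditioning set.
  P3: blocked at chain node L ∈ conditioning set.
  P4: blocked at chain node L ∈ conditioning set.
{L, S} does not satisfy the backdoor criterion.

No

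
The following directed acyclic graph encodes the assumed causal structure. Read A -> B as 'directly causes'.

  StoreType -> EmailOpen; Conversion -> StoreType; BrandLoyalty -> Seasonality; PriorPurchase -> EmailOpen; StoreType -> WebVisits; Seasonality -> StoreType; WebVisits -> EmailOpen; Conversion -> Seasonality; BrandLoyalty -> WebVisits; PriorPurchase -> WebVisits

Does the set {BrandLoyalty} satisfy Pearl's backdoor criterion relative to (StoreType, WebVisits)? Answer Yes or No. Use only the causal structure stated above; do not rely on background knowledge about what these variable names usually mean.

Yes

Backdoor paths from StoreType to WebVisits (paths whose first edge points into StoreType):
  P1: StoreType <- Conversion -> Seasonality <- BrandLoyalty -> WebVisits
  P2: StoreType <- Seasonality <- BrandLoyalty -> WebVisits
Condition 1 (no descendant of StoreType in the set): holds — descendants of StoreType are {EmailOpen, WebVisits}; none are in {BrandLoyalty}.
Condition 2 (every backdoor path blocked by {BrandLoyalty}):
  P1: blocked at collider Seasonality (neither it nor any descendant is in the conditioning set).
  P2: blocked at fork node BrandLoyalty ∈ conditioning set.
{BrandLoyalty} satisfies the backdoor criterion.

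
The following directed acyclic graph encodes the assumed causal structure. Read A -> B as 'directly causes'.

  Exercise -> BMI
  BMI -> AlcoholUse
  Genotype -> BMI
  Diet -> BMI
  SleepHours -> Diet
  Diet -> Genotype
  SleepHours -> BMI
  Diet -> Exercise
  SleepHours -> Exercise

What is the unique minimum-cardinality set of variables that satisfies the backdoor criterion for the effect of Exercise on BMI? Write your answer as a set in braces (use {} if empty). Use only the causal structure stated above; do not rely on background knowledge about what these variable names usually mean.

{Diet, SleepHours}

Variables eligible for adjustment (non-descendants of Exercise, excluding Exercise and BMI): {Diet, Genotype, SleepHours}.
Backdoor paths from Exercise to BMI:
  P1: Exercise <- SleepHours -> Diet -> Genotype -> BMI
  P2: Exercise <- SleepHours -> Diet -> BMI
  P3: Exercise <- SleepHours -> BMI
  P4: Exercise <- Diet <- SleepHours -> BMI
  P5: Exercise <- Diet -> Genotype -> BMI
  P6: Exercise <- Diet -> BMI
The empty set is not sufficient: P1 (Exercise <- SleepHours -> Diet -> Genotype -> BMI) has no collider blocking it and no conditioned non-collider, so it is open.
Try {Diet, SleepHours}:
  P1: blocked at fork node SleepHours ∈ conditioning set.
  P2: blocked at fork node SleepHours ∈ conditioning set.
  P3: blocked at fork node SleepHours ∈ conditioning set.
  P4: blocked at chain node Diet ∈ conditioning set.
  P5: blocked at fork node Diet ∈ conditioning set.
  P6: blocked at fork node Diet ∈ conditioning set.
{Diet, SleepHours} contains no descendant of Exercise and blocks every backdoor path.
Every element of {Diet, SleepHours} is needed (dropping Diet leaves P5 open; dropping SleepHours leaves P3 open), so no proper subset is valid.
Among all size-2 subsets of the eligible variables, only {Diet, SleepHours} blocks every backdoor path, so it is the unique smallest valid adjustment set.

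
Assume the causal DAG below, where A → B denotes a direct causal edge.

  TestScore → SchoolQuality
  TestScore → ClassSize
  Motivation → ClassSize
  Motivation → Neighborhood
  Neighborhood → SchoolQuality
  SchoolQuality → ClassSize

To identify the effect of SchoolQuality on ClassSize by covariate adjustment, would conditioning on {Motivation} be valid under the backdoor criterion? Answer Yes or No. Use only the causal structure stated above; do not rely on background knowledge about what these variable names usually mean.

Backdoor paths from SchoolQuality to ClassSize (paths whose first edge points into SchoolQuality):
  P1: SchoolQuality <- TestScore -> ClassSize
  P2: SchoolQuality <- Neighborhood <- Motivation -> ClassSize
Condition 1 (no descendant of SchoolQuality in the set): holds — descendants of SchoolQuality are {ClassSize}; none are in {Motivation}.
Condition 2 (every backdoor path blocked by {Motivation}):
  P1: open — no interior node is in the conditioning set.
  P2: blocked at fork node Motivation ∈ conditioning set.
{Motivation} does not satisfy the backdoor criterion.

No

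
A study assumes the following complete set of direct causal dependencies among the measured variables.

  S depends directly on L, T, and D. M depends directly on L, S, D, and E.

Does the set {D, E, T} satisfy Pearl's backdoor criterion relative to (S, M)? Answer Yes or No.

No

Backdoor paths from S to M (paths whose first edge points into S):
  P1: S <- D -> M
  P2: S <- L -> M
Condition 1 (no descendant of S in the set): holds — descendants of S are {M}; none are in {D, E, T}.
Condition 2 (every backdoor path blocked by {D, E, T}):
  P1: blocked at fork node D ∈ conditioning set.
  P2: open — no interior node is in the conditioning set.
{D, E, T} does not satisfy the backdoor criterion.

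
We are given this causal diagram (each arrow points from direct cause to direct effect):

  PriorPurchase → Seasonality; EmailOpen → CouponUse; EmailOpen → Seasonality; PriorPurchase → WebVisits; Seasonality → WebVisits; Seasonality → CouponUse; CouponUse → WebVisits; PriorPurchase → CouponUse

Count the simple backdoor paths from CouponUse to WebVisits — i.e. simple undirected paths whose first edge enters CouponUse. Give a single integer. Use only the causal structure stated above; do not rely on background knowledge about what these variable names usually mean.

A backdoor path from CouponUse to WebVisits is any simple undirected path whose first edge points into CouponUse (i.e. leaves CouponUse via a parent).
Parents of CouponUse: {EmailOpen, PriorPurchase, Seasonality}.
Enumerating:
  P1: CouponUse <- PriorPurchase -> Seasonality -> WebVisits
  P2: CouponUse <- PriorPurchase -> WebVisits
  P3: CouponUse <- EmailOpen -> Seasonality <- PriorPurchase -> WebVisits
  P4: CouponUse <- EmailOpen -> Seasonality -> WebVisits
  P5: CouponUse <- Seasonality <- PriorPurchase -> WebVisits
  P6: CouponUse <- Seasonality -> WebVisits
That exhausts the simple backdoor paths. Count: 6.

6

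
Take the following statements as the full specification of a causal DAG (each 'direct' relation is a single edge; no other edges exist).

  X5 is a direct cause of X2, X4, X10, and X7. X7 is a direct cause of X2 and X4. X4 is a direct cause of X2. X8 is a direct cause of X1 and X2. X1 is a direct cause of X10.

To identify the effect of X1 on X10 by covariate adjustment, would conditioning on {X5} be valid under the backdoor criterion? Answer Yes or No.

Yes

Backdoor paths from X1 to X10 (paths whose first edge points into X1):
  P1: X1 <- X8 -> X2 <- X5 -> X10
  P2: X1 <- X8 -> X2 <- X7 <- X5 -> X10
  P3: X1 <- X8 -> X2 <- X7 -> X4 <- X5 -> X10
  P4: X1 <- X8 -> X2 <- X4 <- X5 -> X10
  P5: X1 <- X8 -> X2 <- X4 <- X7 <- X5 -> X10
Condition 1 (no descendant of X1 in the set): holds — descendants of X1 are {X10}; none are in {X5}.
Condition 2 (every backdoor path blocked by {X5}):
  P1: blocked at collider X2 (neither it nor any descendant is in the conditioning set).
  P2: blocked at collider X2 (neither it nor any descendant is in the conditioning set).
  P3: blocked at collider X2 (neither it nor any descendant is in the conditioning set).
  P4: blocked at collider X2 (neither it nor any descendant is in the conditioning set).
  P5: blocked at collider X2 (neither it nor any descendant is in the conditioning set).
{X5} satisfies the backdoor criterion.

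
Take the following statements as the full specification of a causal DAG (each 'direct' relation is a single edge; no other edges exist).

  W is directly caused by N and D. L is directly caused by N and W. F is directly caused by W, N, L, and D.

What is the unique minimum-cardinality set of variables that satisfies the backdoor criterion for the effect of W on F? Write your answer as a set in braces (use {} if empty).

{D, N}

Variables eligible for adjustment (non-descendants of W, excluding W and F): {D, N}.
Backdoor paths from W to F:
  P1: W <- D -> F
  P2: W <- N -> L -> F
  P3: W <- N -> F
The empty set is not sufficient: P1 (W <- D -> F) has no collider blocking it and no conditioned non-collider, so it is open.
Try {D, N}:
  P1: blocked at fork node D ∈ conditioning set.
  P2: blocked at fork node N ∈ conditioning set.
  P3: blocked at fork node N ∈ conditioning set.
{D, N} contains no descendant of W and blocks every backdoor path.
Every element of {D, N} is needed (dropping D leaves P1 open; dropping N leaves P2 open), so no proper subset is valid.
Among all size-2 subsets of the eligible variables, only {D, N} blocks every backdoor path, so it is the unique smallest valid adjustment set.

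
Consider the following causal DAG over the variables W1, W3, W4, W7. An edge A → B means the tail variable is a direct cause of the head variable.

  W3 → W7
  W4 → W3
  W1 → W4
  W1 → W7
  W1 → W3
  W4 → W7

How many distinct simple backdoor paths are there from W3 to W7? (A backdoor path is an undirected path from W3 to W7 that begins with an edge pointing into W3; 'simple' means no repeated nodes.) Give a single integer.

A backdoor path from W3 to W7 is any simple undirected path whose first edge points into W3 (i.e. leaves W3 via a parent).
Parents of W3: {W1, W4}.
Enumerating:
  P1: W3 <- W1 -> W4 -> W7
  P2: W3 <- W1 -> W7
  P3: W3 <- W4 <- W1 -> W7
  P4: W3 <- W4 -> W7
That exhausts the simple backdoor paths. Count: 4.

4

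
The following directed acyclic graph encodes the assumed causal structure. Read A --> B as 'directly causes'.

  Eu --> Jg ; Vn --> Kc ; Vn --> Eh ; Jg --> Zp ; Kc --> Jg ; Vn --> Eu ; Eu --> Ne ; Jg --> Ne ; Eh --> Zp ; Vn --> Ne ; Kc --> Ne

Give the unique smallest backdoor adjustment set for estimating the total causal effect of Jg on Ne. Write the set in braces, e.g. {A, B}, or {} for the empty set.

Variables eligible for adjustment (non-descendants of Jg, excluding Jg and Ne): {Eh, Eu, Kc, Vn}.
Backdoor paths from Jg to Ne:
  P1: Jg <- Eu <- Vn -> Kc -> Ne
  P2: Jg <- Eu <- Vn -> Ne
  P3: Jg <- Eu -> Ne
  P4: Jg <- Kc <- Vn -> Eu -> Ne
  P5: Jg <- Kc <- Vn -> Ne
  P6: Jg <- Kc -> Ne
The empty set is not sufficient: P1 (Jg <- Eu <- Vn -> Kc -> Ne) has no collider blocking it and no conditioned non-collider, so it is open.
Try {Eu, Kc}:
  P1: blocked at chain node Eu ∈ conditioning set.
  P2: blocked at chain node Eu ∈ conditioning set.
  P3: blocked at fork node Eu ∈ conditioning set.
  P4: blocked at chain node Kc ∈ conditioning set.
  P5: blocked at chain node Kc ∈ conditioning set.
  P6: blocked at fork node Kc ∈ conditioning set.
{Eu, Kc} contains no descendant of Jg and blocks every backdoor path.
Every element of {Eu, Kc} is needed (dropping Eu leaves P2 open; dropping Kc leaves P5 open), so no proper subset is valid.
Among all size-2 subsets of the eligible variables, only {Eu, Kc} blocks every backdoor path, so it is the unique smallest valid adjustment set.

{Eu, Kc}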